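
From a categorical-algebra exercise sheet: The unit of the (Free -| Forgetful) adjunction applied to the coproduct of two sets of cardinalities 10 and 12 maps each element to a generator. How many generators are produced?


The unit eta_X: X -> U(F(X)) of the Free-Forgetful adjunction
maps each element of X to a generator of F(X). For X = S + T (disjoint
union in Set), |S + T| = |S| + |T|.
Total mappings = 10 + 12 = 22.

22


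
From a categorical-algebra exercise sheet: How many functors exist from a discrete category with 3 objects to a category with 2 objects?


A functor from a discrete category C to D is determined by
where each object maps. Each of the 3 objects of C can map
to any of the 2 objects of D independently.
Number of functors = 2^3 = 8

8


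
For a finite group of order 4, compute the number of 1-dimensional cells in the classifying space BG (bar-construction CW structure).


In the bar-construction CW model of BG, the n-cells are indexed by
n-tuples [g_1|...|g_n] of non-identity elements of G (degenerate
simplices with some g_i = e do not contribute cells), so there are
(|G| - 1)^n n-cells.
For dim = 1 with |G| = 4:
cells = (4 - 1)^1 = 3^1 = 3

3


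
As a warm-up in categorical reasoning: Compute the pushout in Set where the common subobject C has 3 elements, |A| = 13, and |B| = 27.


The pushout A +_C B identifies the images of C in A and B.
|A +_C B| = |A| + |B| - |C| (for injections).
= 13 + 27 - 3 = 37

37


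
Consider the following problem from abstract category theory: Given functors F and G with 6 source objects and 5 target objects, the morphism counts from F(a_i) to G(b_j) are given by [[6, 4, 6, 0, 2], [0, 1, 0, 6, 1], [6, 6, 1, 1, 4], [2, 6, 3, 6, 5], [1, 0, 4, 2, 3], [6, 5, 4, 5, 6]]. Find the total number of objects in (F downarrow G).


Objects of (F downarrow G) are triples (a, b, h: F(a)->G(b)).
The count equals the sum of all entries in the hom-matrix.
sum(row 0) = 18
sum(row 1) = 8
sum(row 2) = 18
sum(row 3) = 22
sum(row 4) = 10
sum(row 5) = 26
Grand total = 102

102


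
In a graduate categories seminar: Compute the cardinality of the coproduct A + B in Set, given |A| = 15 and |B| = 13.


In Set, the coproduct A + B is the disjoint union.
|A + B| = |A| + |B| = 15 + 13 = 28

28


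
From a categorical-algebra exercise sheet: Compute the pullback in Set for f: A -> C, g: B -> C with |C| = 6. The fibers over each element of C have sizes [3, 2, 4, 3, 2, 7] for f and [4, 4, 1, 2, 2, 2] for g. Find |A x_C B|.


The pullback A x_C B consists of pairs (a, b) with f(a) = g(b).
For each element c in C, the fiber product has |f^-1(c)| * |g^-1(c)| elements.
Summing over C: 3 * 4 + 2 * 4 + 4 * 1 + 3 * 2 + 2 * 2 + 7 * 2
= 12 + 8 + 4 + 6 + 4 + 14 = 48

48


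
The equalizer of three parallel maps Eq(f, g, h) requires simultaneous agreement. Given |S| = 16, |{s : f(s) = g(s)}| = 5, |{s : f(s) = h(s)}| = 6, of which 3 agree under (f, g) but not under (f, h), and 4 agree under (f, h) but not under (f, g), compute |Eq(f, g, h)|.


Eq(f, g, h) is the triple-agreement set: points in S where all three
maps take the same value. Using inclusion-exclusion on the pairwise data:
Pair (f, g) agrees on 5 points; pair (f, h) on 6 points.
Points agreeing under (f, g) but not (f, h) = 3; under (f, h) but not (f, g) = 4.
Triple-agreement = agreement-in-(f, g) minus points that agree under (f, g) but not (f, h):
|Eq(f, g, h)| = 5 - 3 = 2
(cross-check via (f, h): 6 - 4 = 2.)

2


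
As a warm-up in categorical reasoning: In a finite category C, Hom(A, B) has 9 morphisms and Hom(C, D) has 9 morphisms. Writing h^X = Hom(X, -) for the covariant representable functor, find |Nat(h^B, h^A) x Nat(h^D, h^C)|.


By the Yoneda lemma, Nat(h^B, h^A) is isomorphic to Hom(A, B),
so |Nat(h^B, h^A)| = |Hom(A, B)| and |Nat(h^D, h^C)| = |Hom(C, D)|.
|Hom(A, B)| = 9, |Hom(C, D)| = 9.
|Nat(h^B, h^A) x Nat(h^D, h^C)| = 9 * 9 = 81

81


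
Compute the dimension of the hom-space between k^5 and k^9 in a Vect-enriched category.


In Vect-enriched categories, Hom(k^n, k^m) is the space of m x n matrices.
dim(Hom(k^5, k^9)) = 9 * 5 = 45

45


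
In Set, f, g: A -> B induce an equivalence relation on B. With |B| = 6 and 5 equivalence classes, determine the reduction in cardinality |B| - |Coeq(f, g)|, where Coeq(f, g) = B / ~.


The coequalizer Coeq(f, g) = B / ~ has one element per equivalence class.
|B| = 6, |Coeq(f, g)| = 5.
|B| - |Coeq(f, g)| = 6 - 5 = 1.

1


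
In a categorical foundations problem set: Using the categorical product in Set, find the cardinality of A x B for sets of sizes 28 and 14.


In Set, the product A x B is the Cartesian product.
By the universal property, |A x B| = |A| * |B|.
|A x B| = 28 * 14 = 392

392


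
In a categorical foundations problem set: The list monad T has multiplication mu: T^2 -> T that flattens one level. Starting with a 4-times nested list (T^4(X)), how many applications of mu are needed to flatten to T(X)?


Each application of mu: T^2 -> T removes one layer of nesting.
Starting at depth 4 (i.e., T^4(X)), we need to reach T(X).
Number of mu applications = 4 - 1 = 3

3


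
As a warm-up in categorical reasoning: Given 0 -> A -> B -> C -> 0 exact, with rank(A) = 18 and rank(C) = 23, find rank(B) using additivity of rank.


For a short exact sequence 0 -> A -> B -> C -> 0,
rank is additive: rank(B) = rank(A) + rank(C).
rank(B) = 18 + 23 = 41

41


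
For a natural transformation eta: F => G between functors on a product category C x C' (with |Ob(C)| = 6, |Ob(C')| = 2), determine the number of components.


A natural transformation eta: F => G assigns one component morphism per
object of the domain category.
The domain is the product category C x C', so
|Ob(C x C')| = |Ob(C)| * |Ob(C')| = 6 * 2 = 12.
Therefore eta has 12 component morphisms.

12


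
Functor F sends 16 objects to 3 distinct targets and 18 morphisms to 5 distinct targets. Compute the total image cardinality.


The image of F consists of distinct objects and distinct morphisms.
|Im(F)| on objects = 3
|Im(F)| on morphisms = 5
Total image cardinality = 3 + 5 = 8

8


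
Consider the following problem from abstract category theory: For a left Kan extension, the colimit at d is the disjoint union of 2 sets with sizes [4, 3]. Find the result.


Pointwise, the left Kan extension (Lan_F H)(d) is the colimit, indexed
by the comma category (F downarrow d), of H composed with the
projection (F downarrow d) -> C. Here that colimit is given
as a coproduct (disjoint union) of sets, so its cardinality is the
sum of the sizes of the summands.
Coproduct of sets with sizes: 4 + 3
= 7

7


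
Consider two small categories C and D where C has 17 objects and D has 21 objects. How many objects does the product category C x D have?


The product category C x D has objects that are pairs (c, d).
Number of pairs = |Ob(C)| * |Ob(D)| = 17 * 21 = 357

357


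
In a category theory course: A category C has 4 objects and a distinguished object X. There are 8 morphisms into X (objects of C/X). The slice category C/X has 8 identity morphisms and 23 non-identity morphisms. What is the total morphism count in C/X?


In the slice category C/X, objects are morphisms to X.
Identity morphisms: 8 (one per object of C/X).
Non-identity morphisms: 23.
Total = 8 + 23 = 31

31


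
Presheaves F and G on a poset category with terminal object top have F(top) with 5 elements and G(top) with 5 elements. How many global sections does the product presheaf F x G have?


Global sections of a presheaf on a poset with terminal top satisfy
Gamma(H) ~ H(top). Presheaves admit pointwise products, so
(F x G)(top) = F(top) x G(top) (Cartesian product).
|Gamma(F x G)| = |F(top)| * |G(top)| = 5 * 5 = 25.

25


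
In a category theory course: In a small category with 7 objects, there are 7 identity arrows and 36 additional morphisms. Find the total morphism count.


Each object has an identity morphism, giving 7 identities.
Adding the 36 non-identity morphisms:
Total = 7 + 36 = 43

43


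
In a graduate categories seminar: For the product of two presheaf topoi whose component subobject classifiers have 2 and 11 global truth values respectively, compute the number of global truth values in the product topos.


In a product of presheaf topoi E_1 x E_2, the subobject classifier
is Omega = Omega_1 x Omega_2 (componentwise), so
|Omega(top)| = |Omega_1(top_1)| * |Omega_2(top_2)|.
= 2 * 11 = 22.

22


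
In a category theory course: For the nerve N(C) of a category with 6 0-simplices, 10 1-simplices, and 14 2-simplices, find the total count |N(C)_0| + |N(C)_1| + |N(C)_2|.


The 2-skeleton of the nerve N(C) consists of simplices in dimensions 0, 1, 2:
  |N(C)_0| = 6 (objects)
  |N(C)_1| = 10 (morphisms)
  |N(C)_2| = 14 (composable pairs)
Total = 6 + 10 + 14 = 30

30


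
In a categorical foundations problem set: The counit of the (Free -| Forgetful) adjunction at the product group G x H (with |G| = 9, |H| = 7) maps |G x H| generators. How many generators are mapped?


The counit epsilon_K: F(U(K)) -> K of the Free-Forgetful adjunction
maps |K| generators of F(U(K)) into K. For K = G x H (the product group),
|G x H| = |G| * |H|.
Total generators mapped = 9 * 7 = 63.

63


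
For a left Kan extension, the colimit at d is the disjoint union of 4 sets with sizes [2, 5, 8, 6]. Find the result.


Pointwise, the left Kan extension (Lan_F H)(d) is the colimit, indexed
by the comma category (F downarrow d), of H composed with the
projection (F downarrow d) -> C. Here that colimit is given
as a coproduct (disjoint union) of sets, so its cardinality is the
sum of the sizes of the summands.
Coproduct of sets with sizes: 2 + 5 + 8 + 6
= 21

21


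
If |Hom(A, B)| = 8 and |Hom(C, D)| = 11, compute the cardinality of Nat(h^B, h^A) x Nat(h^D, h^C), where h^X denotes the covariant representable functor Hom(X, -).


By the Yoneda lemma, Nat(h^B, h^A) is isomorphic to Hom(A, B),
so |Nat(h^B, h^A)| = |Hom(A, B)| and |Nat(h^D, h^C)| = |Hom(C, D)|.
|Hom(A, B)| = 8, |Hom(C, D)| = 11.
|Nat(h^B, h^A) x Nat(h^D, h^C)| = 8 * 11 = 88

88


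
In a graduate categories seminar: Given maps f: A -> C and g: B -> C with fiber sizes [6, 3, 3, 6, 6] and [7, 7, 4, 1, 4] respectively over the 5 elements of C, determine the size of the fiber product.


The pullback A x_C B consists of pairs (a, b) with f(a) = g(b).
For each element c in C, the fiber product has |f^-1(c)| * |g^-1(c)| elements.
Summing over C: 6 * 7 + 3 * 7 + 3 * 4 + 6 * 1 + 6 * 4
= 42 + 21 + 12 + 6 + 24 = 105

105


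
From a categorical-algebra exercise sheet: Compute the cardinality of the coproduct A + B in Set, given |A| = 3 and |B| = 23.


In Set, the coproduct A + B is the disjoint union.
|A + B| = |A| + |B| = 3 + 23 = 26

26


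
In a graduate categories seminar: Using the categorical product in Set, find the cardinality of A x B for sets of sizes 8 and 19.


In Set, the product A x B is the Cartesian product.
By the universal property, |A x B| = |A| * |B|.
|A x B| = 8 * 19 = 152

152


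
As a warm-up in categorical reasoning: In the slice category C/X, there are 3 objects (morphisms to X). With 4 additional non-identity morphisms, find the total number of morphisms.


In the slice category C/X, objects are morphisms to X.
Identity morphisms: 3 (one per object of C/X).
Non-identity morphisms: 4.
Total = 3 + 4 = 7

7


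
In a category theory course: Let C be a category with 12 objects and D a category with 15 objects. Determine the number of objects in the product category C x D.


The product category C x D has objects that are pairs (c, d).
Number of pairs = |Ob(C)| * |Ob(D)| = 12 * 15 = 180

180


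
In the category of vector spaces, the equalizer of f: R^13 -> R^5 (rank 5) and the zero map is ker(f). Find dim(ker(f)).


The equalizer of f and the zero map is ker(f).
By the rank-nullity theorem: dim(ker(f)) = dim(domain) - rank(f).
dim(ker(f)) = 13 - 5 = 8

8


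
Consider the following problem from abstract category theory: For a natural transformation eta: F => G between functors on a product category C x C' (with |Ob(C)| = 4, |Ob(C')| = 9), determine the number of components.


A natural transformation eta: F => G assigns one component morphism per
object of the domain category.
The domain is the product category C x C', so
|Ob(C x C')| = |Ob(C)| * |Ob(C')| = 4 * 9 = 36.
Therefore eta has 36 component morphisms.

36


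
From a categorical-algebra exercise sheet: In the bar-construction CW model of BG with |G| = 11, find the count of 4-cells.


In the bar-construction CW model of BG, the n-cells are indexed by
n-tuples [g_1|...|g_n] of non-identity elements of G (degenerate
simplices with some g_i = e do not contribute cells), so there are
(|G| - 1)^n n-cells.
For dim = 4 with |G| = 11:
cells = (11 - 1)^4 = 10^4 = 10000

10000


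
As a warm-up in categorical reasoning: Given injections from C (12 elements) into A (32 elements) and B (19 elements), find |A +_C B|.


The pushout A +_C B identifies the images of C in A and B.
|A +_C B| = |A| + |B| - |C| (for injections).
= 32 + 19 - 12 = 39

39


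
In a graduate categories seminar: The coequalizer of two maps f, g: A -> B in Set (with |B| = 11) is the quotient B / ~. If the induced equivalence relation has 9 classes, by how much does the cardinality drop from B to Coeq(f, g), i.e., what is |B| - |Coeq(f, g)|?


The coequalizer Coeq(f, g) = B / ~ has one element per equivalence class.
|B| = 11, |Coeq(f, g)| = 9.
|B| - |Coeq(f, g)| = 11 - 9 = 2.

2


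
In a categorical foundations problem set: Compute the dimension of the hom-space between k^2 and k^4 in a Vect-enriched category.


In Vect-enriched categories, Hom(k^n, k^m) is the space of m x n matrices.
dim(Hom(k^2, k^4)) = 4 * 2 = 8

8


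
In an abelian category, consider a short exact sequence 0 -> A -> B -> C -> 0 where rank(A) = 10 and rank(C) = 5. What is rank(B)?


For a short exact sequence 0 -> A -> B -> C -> 0,
rank is additive: rank(B) = rank(A) + rank(C).
rank(B) = 10 + 5 = 15

15


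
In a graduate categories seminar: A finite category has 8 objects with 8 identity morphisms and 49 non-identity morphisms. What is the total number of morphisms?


Each object has an identity morphism, giving 8 identities.
Adding the 49 non-identity morphisms:
Total = 8 + 49 = 57

57


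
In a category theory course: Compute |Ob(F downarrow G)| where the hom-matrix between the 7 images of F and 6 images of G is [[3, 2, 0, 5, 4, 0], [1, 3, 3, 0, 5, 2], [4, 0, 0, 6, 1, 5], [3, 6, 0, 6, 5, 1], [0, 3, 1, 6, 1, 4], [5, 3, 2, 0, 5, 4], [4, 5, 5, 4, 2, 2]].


Objects of (F downarrow G) are triples (a, b, h: F(a)->G(b)).
The count equals the sum of all entries in the hom-matrix.
sum(row 0) = 14
sum(row 1) = 14
sum(row 2) = 16
sum(row 3) = 21
sum(row 4) = 15
sum(row 5) = 19
sum(row 6) = 22
Grand total = 121

121


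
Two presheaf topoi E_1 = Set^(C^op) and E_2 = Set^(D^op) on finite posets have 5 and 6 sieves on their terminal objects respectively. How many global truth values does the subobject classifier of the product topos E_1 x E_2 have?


In a product of presheaf topoi E_1 x E_2, the subobject classifier
is Omega = Omega_1 x Omega_2 (componentwise), so
|Omega(top)| = |Omega_1(top_1)| * |Omega_2(top_2)|.
= 5 * 6 = 30.

30


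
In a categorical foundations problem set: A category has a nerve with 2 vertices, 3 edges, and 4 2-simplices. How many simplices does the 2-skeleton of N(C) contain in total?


The 2-skeleton of the nerve N(C) consists of simplices in dimensions 0, 1, 2:
  |N(C)_0| = 2 (objects)
  |N(C)_1| = 3 (morphisms)
  |N(C)_2| = 4 (composable pairs)
Total = 2 + 3 + 4 = 9

9


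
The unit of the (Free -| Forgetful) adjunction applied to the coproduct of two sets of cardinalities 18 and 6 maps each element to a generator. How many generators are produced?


The unit eta_X: X -> U(F(X)) of the Free-Forgetful adjunction
maps each element of X to a generator of F(X). For X = S + T (disjoint
union in Set), |S + T| = |S| + |T|.
Total mappings = 18 + 6 = 24.

24


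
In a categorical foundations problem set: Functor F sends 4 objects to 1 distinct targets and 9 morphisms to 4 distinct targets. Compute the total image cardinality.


The image of F consists of distinct objects and distinct morphisms.
|Im(F)| on objects = 1
|Im(F)| on morphisms = 4
Total image cardinality = 1 + 4 = 5

5


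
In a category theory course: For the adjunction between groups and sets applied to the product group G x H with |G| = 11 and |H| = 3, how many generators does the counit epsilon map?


The counit epsilon_K: F(U(K)) -> K of the Free-Forgetful adjunction
maps |K| generators of F(U(K)) into K. For K = G x H (the product group),
|G x H| = |G| * |H|.
Total generators mapped = 11 * 3 = 33.

33


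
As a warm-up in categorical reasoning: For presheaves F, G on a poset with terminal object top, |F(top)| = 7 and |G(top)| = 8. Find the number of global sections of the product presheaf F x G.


Global sections of a presheaf on a poset with terminal top satisfy
Gamma(H) ~ H(top). Presheaves admit pointwise products, so
(F x G)(top) = F(top) x G(top) (Cartesian product).
|Gamma(F x G)| = |F(top)| * |G(top)| = 7 * 8 = 56.

56


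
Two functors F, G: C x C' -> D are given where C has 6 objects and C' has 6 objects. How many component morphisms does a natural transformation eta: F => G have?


A natural transformation eta: F => G assigns one component morphism per
object of the domain category.
The domain is the product category C x C', so
|Ob(C x C')| = |Ob(C)| * |Ob(C')| = 6 * 6 = 36.
Therefore eta has 36 component morphisms.

36


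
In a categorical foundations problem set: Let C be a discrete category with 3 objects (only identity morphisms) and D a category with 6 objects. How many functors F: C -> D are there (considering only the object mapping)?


A functor from a discrete category C to D is determined by
where each object maps. Each of the 3 objects of C can map
to any of the 6 objects of D independently.
Number of functors = 6^3 = 216

216


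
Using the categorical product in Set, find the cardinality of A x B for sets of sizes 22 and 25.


In Set, the product A x B is the Cartesian product.
By the universal property, |A x B| = |A| * |B|.
|A x B| = 22 * 25 = 550

550


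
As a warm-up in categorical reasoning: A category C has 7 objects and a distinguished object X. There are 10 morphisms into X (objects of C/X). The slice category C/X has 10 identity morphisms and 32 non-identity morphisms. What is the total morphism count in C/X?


In the slice category C/X, objects are morphisms to X.
Identity morphisms: 10 (one per object of C/X).
Non-identity morphisms: 32.
Total = 10 + 32 = 42

42


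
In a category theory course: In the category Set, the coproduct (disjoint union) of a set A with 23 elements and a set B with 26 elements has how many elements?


In Set, the coproduct A + B is the disjoint union.
|A + B| = |A| + |B| = 23 + 26 = 49

49


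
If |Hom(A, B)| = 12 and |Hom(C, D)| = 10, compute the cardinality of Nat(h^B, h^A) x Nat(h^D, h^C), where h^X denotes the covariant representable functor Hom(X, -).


By the Yoneda lemma, Nat(h^B, h^A) is isomorphic to Hom(A, B),
so |Nat(h^B, h^A)| = |Hom(A, B)| and |Nat(h^D, h^C)| = |Hom(C, D)|.
|Hom(A, B)| = 12, |Hom(C, D)| = 10.
|Nat(h^B, h^A) x Nat(h^D, h^C)| = 12 * 10 = 120

120


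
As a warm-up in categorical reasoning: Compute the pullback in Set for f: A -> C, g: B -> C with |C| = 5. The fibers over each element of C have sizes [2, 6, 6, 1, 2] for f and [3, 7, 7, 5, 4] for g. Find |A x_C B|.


The pullback A x_C B consists of pairs (a, b) with f(a) = g(b).
For each element c in C, the fiber product has |f^-1(c)| * |g^-1(c)| elements.
Summing over C: 2 * 3 + 6 * 7 + 6 * 7 + 1 * 5 + 2 * 4
= 6 + 42 + 42 + 5 + 8 = 103

103


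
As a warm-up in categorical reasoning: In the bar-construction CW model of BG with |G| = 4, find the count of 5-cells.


In the bar-construction CW model of BG, the n-cells are indexed by
n-tuples [g_1|...|g_n] of non-identity elements of G (degenerate
simplices with some g_i = e do not contribute cells), so there are
(|G| - 1)^n n-cells.
For dim = 5 with |G| = 4:
cells = (4 - 1)^5 = 3^5 = 243

243


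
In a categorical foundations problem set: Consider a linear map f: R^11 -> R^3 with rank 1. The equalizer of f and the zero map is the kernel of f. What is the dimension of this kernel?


The equalizer of f and the zero map is ker(f).
By the rank-nullity theorem: dim(ker(f)) = dim(domain) - rank(f).
dim(ker(f)) = 11 - 1 = 10

10


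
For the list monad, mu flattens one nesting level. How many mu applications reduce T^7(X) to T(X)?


Each application of mu: T^2 -> T removes one layer of nesting.
Starting at depth 7 (i.e., T^7(X)), we need to reach T(X).
Number of mu applications = 7 - 1 = 6

6


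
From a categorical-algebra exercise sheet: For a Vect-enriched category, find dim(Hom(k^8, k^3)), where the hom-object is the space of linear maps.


In Vect-enriched categories, Hom(k^n, k^m) is the space of m x n matrices.
dim(Hom(k^8, k^3)) = 3 * 8 = 24

24


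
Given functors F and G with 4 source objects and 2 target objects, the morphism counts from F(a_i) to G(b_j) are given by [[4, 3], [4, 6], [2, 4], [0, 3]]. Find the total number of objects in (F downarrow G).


Objects of (F downarrow G) are triples (a, b, h: F(a)->G(b)).
The count equals the sum of all entries in the hom-matrix.
sum(row 0) = 7
sum(row 1) = 10
sum(row 2) = 6
sum(row 3) = 3
Grand total = 26

26


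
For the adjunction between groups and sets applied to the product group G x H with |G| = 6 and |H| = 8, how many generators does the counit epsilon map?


The counit epsilon_K: F(U(K)) -> K of the Free-Forgetful adjunction
maps |K| generators of F(U(K)) into K. For K = G x H (the product group),
|G x H| = |G| * |H|.
Total generators mapped = 6 * 8 = 48.

48


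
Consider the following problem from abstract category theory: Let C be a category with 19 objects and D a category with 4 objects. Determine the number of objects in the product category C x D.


The product category C x D has objects that are pairs (c, d).
Number of pairs = |Ob(C)| * |Ob(D)| = 19 * 4 = 76

76


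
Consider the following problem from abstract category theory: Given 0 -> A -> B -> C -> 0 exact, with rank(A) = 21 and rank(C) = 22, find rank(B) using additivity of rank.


For a short exact sequence 0 -> A -> B -> C -> 0,
rank is additive: rank(B) = rank(A) + rank(C).
rank(B) = 21 + 22 = 43

43


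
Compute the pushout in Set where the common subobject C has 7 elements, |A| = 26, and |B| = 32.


The pushout A +_C B identifies the images of C in A and B.
|A +_C B| = |A| + |B| - |C| (for injections).
= 26 + 32 - 7 = 51

51


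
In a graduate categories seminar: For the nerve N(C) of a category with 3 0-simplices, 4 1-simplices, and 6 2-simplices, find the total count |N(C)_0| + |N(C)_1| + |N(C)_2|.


The 2-skeleton of the nerve N(C) consists of simplices in dimensions 0, 1, 2:
  |N(C)_0| = 3 (objects)
  |N(C)_1| = 4 (morphisms)
  |N(C)_2| = 6 (composable pairs)
Total = 3 + 4 + 6 = 13

13


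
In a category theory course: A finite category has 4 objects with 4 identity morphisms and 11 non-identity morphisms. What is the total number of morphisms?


Each object has an identity morphism, giving 4 identities.
Adding the 11 non-identity morphisms:
Total = 4 + 11 = 15

15


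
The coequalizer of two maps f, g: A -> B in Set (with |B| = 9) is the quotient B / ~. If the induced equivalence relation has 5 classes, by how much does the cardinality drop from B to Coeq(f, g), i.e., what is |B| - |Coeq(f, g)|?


The coequalizer Coeq(f, g) = B / ~ has one element per equivalence class.
|B| = 9, |Coeq(f, g)| = 5.
|B| - |Coeq(f, g)| = 9 - 5 = 4.

4


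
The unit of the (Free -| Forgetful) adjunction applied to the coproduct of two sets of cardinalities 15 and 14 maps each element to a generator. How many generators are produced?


The unit eta_X: X -> U(F(X)) of the Free-Forgetful adjunction
maps each element of X to a generator of F(X). For X = S + T (disjoint
union in Set), |S + T| = |S| + |T|.
Total mappings = 15 + 14 = 29.

29


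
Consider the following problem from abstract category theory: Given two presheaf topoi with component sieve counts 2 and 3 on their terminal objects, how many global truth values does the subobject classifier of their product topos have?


In a product of presheaf topoi E_1 x E_2, the subobject classifier
is Omega = Omega_1 x Omega_2 (componentwise), so
|Omega(top)| = |Omega_1(top_1)| * |Omega_2(top_2)|.
= 2 * 3 = 6.

6


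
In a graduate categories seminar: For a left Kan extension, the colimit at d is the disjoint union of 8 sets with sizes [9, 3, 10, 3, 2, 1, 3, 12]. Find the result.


Pointwise, the left Kan extension (Lan_F H)(d) is the colimit, indexed
by the comma category (F downarrow d), of H composed with the
projection (F downarrow d) -> C. Here that colimit is given
as a coproduct (disjoint union) of sets, so its cardinality is the
sum of the sizes of the summands.
Coproduct of sets with sizes: 9 + 3 + 10 + 3 + 2 + 1 + 3 + 12
= 43

43


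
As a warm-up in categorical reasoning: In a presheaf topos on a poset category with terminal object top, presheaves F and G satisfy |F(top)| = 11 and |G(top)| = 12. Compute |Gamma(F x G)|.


Global sections of a presheaf on a poset with terminal top satisfy
Gamma(H) ~ H(top). Presheaves admit pointwise products, so
(F x G)(top) = F(top) x G(top) (Cartesian product).
|Gamma(F x G)| = |F(top)| * |G(top)| = 11 * 12 = 132.

132


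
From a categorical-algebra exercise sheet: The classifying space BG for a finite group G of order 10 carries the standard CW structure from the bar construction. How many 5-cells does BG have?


In the bar-construction CW model of BG, the n-cells are indexed by
n-tuples [g_1|...|g_n] of non-identity elements of G (degenerate
simplices with some g_i = e do not contribute cells), so there are
(|G| - 1)^n n-cells.
For dim = 5 with |G| = 10:
cells = (10 - 1)^5 = 9^5 = 59049

59049


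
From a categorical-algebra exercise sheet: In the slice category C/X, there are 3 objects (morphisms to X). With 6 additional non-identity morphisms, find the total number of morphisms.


In the slice category C/X, objects are morphisms to X.
Identity morphisms: 3 (one per object of C/X).
Non-identity morphisms: 6.
Total = 3 + 6 = 9

9


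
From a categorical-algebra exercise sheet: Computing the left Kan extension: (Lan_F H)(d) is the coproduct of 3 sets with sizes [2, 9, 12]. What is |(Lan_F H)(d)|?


Pointwise, the left Kan extension (Lan_F H)(d) is the colimit, indexed
by the comma category (F downarrow d), of H composed with the
projection (F downarrow d) -> C. Here that colimit is given
as a coproduct (disjoint union) of sets, so its cardinality is the
sum of the sizes of the summands.
Coproduct of sets with sizes: 2 + 9 + 12
= 23

23


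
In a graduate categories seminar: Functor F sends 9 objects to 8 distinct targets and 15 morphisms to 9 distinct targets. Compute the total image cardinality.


The image of F consists of distinct objects and distinct morphisms.
|Im(F)| on objects = 8
|Im(F)| on morphisms = 9
Total image cardinality = 8 + 9 = 17

17


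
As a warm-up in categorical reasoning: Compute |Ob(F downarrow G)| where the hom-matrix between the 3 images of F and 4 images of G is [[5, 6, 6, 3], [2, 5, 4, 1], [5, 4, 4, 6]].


Objects of (F downarrow G) are triples (a, b, h: F(a)->G(b)).
The count equals the sum of all entries in the hom-matrix.
sum(row 0) = 20
sum(row 1) = 12
sum(row 2) = 19
Grand total = 51

51


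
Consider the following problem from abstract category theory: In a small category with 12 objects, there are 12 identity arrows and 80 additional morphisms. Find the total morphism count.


Each object has an identity morphism, giving 12 identities.
Adding the 80 non-identity morphisms:
Total = 12 + 80 = 92

92


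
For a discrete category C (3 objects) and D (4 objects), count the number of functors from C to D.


A functor from a discrete category C to D is determined by
where each object maps. Each of the 3 objects of C can map
to any of the 4 objects of D independently.
Number of functors = 4^3 = 64

64


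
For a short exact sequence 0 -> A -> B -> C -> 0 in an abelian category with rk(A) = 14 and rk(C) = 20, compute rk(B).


For a short exact sequence 0 -> A -> B -> C -> 0,
rank is additive: rank(B) = rank(A) + rank(C).
rank(B) = 14 + 20 = 34

34


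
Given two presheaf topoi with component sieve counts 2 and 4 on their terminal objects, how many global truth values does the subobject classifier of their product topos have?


In a product of presheaf topoi E_1 x E_2, the subobject classifier
is Omega = Omega_1 x Omega_2 (componentwise), so
|Omega(top)| = |Omega_1(top_1)| * |Omega_2(top_2)|.
= 2 * 4 = 8.

8


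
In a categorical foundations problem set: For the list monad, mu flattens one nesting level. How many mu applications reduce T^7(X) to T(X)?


Each application of mu: T^2 -> T removes one layer of nesting.
Starting at depth 7 (i.e., T^7(X)), we need to reach T(X).
Number of mu applications = 7 - 1 = 6

6


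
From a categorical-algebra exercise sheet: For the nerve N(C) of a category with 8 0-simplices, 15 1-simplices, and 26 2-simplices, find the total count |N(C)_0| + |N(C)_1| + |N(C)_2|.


The 2-skeleton of the nerve N(C) consists of simplices in dimensions 0, 1, 2:
  |N(C)_0| = 8 (objects)
  |N(C)_1| = 15 (morphisms)
  |N(C)_2| = 26 (composable pairs)
Total = 8 + 15 + 26 = 49

49


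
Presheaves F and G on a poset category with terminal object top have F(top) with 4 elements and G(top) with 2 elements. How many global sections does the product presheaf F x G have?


Global sections of a presheaf on a poset with terminal top satisfy
Gamma(H) ~ H(top). Presheaves admit pointwise products, so
(F x G)(top) = F(top) x G(top) (Cartesian product).
|Gamma(F x G)| = |F(top)| * |G(top)| = 4 * 2 = 8.

8


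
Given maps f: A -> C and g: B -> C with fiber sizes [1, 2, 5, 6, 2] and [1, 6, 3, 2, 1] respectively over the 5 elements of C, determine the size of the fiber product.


The pullback A x_C B consists of pairs (a, b) with f(a) = g(b).
For each element c in C, the fiber product has |f^-1(c)| * |g^-1(c)| elements.
Summing over C: 1 * 1 + 2 * 6 + 5 * 3 + 6 * 2 + 2 * 1
= 1 + 12 + 15 + 12 + 2 = 42

42


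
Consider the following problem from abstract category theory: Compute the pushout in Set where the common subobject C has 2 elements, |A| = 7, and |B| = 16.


The pushout A +_C B identifies the images of C in A and B.
|A +_C B| = |A| + |B| - |C| (for injections).
= 7 + 16 - 2 = 21

21


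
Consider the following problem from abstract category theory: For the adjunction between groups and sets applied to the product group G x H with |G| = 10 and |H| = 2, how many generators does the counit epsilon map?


The counit epsilon_K: F(U(K)) -> K of the Free-Forgetful adjunction
maps |K| generators of F(U(K)) into K. For K = G x H (the product group),
|G x H| = |G| * |H|.
Total generators mapped = 10 * 2 = 20.

20


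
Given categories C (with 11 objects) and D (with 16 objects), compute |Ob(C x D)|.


The product category C x D has objects that are pairs (c, d).
Number of pairs = |Ob(C)| * |Ob(D)| = 11 * 16 = 176

176


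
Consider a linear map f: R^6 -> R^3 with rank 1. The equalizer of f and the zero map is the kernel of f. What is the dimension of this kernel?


The equalizer of f and the zero map is ker(f).
By the rank-nullity theorem: dim(ker(f)) = dim(domain) - rank(f).
dim(ker(f)) = 6 - 1 = 5

5


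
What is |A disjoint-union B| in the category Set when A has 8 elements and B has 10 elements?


In Set, the coproduct A + B is the disjoint union.
|A + B| = |A| + |B| = 8 + 10 = 18

18


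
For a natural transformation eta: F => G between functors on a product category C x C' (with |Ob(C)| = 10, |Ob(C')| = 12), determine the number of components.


A natural transformation eta: F => G assigns one component morphism per
object of the domain category.
The domain is the product category C x C', so
|Ob(C x C')| = |Ob(C)| * |Ob(C')| = 10 * 12 = 120.
Therefore eta has 120 component morphisms.

120


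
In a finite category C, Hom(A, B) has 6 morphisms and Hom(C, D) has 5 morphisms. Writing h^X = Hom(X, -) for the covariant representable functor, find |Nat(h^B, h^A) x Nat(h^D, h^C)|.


By the Yoneda lemma, Nat(h^B, h^A) is isomorphic to Hom(A, B),
so |Nat(h^B, h^A)| = |Hom(A, B)| and |Nat(h^D, h^C)| = |Hom(C, D)|.
|Hom(A, B)| = 6, |Hom(C, D)| = 5.
|Nat(h^B, h^A) x Nat(h^D, h^C)| = 6 * 5 = 30

30


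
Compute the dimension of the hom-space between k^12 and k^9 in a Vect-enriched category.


In Vect-enriched categories, Hom(k^n, k^m) is the space of m x n matrices.
dim(Hom(k^12, k^9)) = 9 * 12 = 108

108


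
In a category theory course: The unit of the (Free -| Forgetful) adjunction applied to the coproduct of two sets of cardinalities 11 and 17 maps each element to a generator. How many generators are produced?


The unit eta_X: X -> U(F(X)) of the Free-Forgetful adjunction
maps each element of X to a generator of F(X). For X = S + T (disjoint
union in Set), |S + T| = |S| + |T|.
Total mappings = 11 + 17 = 28.

28


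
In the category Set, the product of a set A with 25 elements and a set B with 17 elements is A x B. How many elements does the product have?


In Set, the product A x B is the Cartesian product.
By the universal property, |A x B| = |A| * |B|.
|A x B| = 25 * 17 = 425

425


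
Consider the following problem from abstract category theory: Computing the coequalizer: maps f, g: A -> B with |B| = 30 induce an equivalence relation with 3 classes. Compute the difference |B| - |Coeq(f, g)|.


The coequalizer Coeq(f, g) = B / ~ has one element per equivalence class.
|B| = 30, |Coeq(f, g)| = 3.
|B| - |Coeq(f, g)| = 30 - 3 = 27.

27


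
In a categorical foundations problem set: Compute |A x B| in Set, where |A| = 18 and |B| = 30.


In Set, the product A x B is the Cartesian product.
By the universal property, |A x B| = |A| * |B|.
|A x B| = 18 * 30 = 540

540


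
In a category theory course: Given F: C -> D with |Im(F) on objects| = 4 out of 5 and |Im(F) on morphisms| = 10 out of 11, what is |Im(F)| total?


The image of F consists of distinct objects and distinct morphisms.
|Im(F)| on objects = 4
|Im(F)| on morphisms = 10
Total image cardinality = 4 + 10 = 14

14


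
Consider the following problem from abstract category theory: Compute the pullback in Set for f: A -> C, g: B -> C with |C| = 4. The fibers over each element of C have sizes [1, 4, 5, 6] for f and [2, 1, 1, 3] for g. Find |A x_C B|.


The pullback A x_C B consists of pairs (a, b) with f(a) = g(b).
For each element c in C, the fiber product has |f^-1(c)| * |g^-1(c)| elements.
Summing over C: 1 * 2 + 4 * 1 + 5 * 1 + 6 * 3
= 2 + 4 + 5 + 18 = 29

29


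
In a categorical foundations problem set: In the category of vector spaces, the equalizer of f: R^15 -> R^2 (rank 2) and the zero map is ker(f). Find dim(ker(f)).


The equalizer of f and the zero map is ker(f).
By the rank-nullity theorem: dim(ker(f)) = dim(domain) - rank(f).
dim(ker(f)) = 15 - 2 = 13

13


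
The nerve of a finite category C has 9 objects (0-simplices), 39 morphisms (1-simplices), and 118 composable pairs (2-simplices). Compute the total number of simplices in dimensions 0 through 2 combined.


The 2-skeleton of the nerve N(C) consists of simplices in dimensions 0, 1, 2:
  |N(C)_0| = 9 (objects)
  |N(C)_1| = 39 (morphisms)
  |N(C)_2| = 118 (composable pairs)
Total = 9 + 39 + 118 = 166

166


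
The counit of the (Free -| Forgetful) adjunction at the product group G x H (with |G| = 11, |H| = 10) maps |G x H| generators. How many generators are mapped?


The counit epsilon_K: F(U(K)) -> K of the Free-Forgetful adjunction
maps |K| generators of F(U(K)) into K. For K = G x H (the product group),
|G x H| = |G| * |H|.
Total generators mapped = 11 * 10 = 110.

110


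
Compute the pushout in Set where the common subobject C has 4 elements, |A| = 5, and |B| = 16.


The pushout A +_C B identifies the images of C in A and B.
|A +_C B| = |A| + |B| - |C| (for injections).
= 5 + 16 - 4 = 17

17


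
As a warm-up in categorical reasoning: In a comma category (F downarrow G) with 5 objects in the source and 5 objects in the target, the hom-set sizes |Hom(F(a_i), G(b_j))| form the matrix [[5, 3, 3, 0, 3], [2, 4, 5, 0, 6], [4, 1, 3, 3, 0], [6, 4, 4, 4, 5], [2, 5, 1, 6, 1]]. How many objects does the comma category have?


Objects of (F downarrow G) are triples (a, b, h: F(a)->G(b)).
The count equals the sum of all entries in the hom-matrix.
sum(row 0) = 14
sum(row 1) = 17
sum(row 2) = 11
sum(row 3) = 23
sum(row 4) = 15
Grand total = 80

80


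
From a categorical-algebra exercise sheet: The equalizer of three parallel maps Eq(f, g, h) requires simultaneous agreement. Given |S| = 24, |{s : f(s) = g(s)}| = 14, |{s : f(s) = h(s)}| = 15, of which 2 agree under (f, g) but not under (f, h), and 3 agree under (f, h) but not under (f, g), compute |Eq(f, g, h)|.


Eq(f, g, h) is the triple-agreement set: points in S where all three
maps take the same value. Using inclusion-exclusion on the pairwise data:
Pair (f, g) agrees on 14 points; pair (f, h) on 15 points.
Points agreeing under (f, g) but not (f, h) = 2; under (f, h) but not (f, g) = 3.
Triple-agreement = agreement-in-(f, g) minus points that agree under (f, g) but not (f, h):
|Eq(f, g, h)| = 14 - 2 = 12
(cross-check via (f, h): 15 - 3 = 12.)

12


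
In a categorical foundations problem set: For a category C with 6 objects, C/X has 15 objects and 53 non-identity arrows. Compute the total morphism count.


In the slice category C/X, objects are morphisms to X.
Identity morphisms: 15 (one per object of C/X).
Non-identity morphisms: 53.
Total = 15 + 53 = 68

68


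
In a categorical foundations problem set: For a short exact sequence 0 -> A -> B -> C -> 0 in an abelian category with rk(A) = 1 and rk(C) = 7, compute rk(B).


For a short exact sequence 0 -> A -> B -> C -> 0,
rank is additive: rank(B) = rank(A) + rank(C).
rank(B) = 1 + 7 = 8

8


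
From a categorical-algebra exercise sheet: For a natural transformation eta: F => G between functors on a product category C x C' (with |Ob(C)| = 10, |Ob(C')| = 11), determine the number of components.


A natural transformation eta: F => G assigns one component morphism per
object of the domain category.
The domain is the product category C x C', so
|Ob(C x C')| = |Ob(C)| * |Ob(C')| = 10 * 11 = 110.
Therefore eta has 110 component morphisms.

110


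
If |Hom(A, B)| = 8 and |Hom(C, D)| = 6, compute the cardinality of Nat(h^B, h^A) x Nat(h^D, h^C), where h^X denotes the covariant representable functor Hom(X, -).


By the Yoneda lemma, Nat(h^B, h^A) is isomorphic to Hom(A, B),
so |Nat(h^B, h^A)| = |Hom(A, B)| and |Nat(h^D, h^C)| = |Hom(C, D)|.
|Hom(A, B)| = 8, |Hom(C, D)| = 6.
|Nat(h^B, h^A) x Nat(h^D, h^C)| = 8 * 6 = 48

48


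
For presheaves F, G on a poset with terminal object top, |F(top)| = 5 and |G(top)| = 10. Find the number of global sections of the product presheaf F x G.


Global sections of a presheaf on a poset with terminal top satisfy
Gamma(H) ~ H(top). Presheaves admit pointwise products, so
(F x G)(top) = F(top) x G(top) (Cartesian product).
|Gamma(F x G)| = |F(top)| * |G(top)| = 5 * 10 = 50.

50


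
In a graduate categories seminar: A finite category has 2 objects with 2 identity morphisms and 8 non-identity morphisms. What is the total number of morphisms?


Each object has an identity morphism, giving 2 identities.
Adding the 8 non-identity morphisms:
Total = 2 + 8 = 10

10


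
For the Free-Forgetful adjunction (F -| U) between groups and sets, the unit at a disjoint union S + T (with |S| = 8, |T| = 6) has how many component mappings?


The unit eta_X: X -> U(F(X)) of the Free-Forgetful adjunction
maps each element of X to a generator of F(X). For X = S + T (disjoint
union in Set), |S + T| = |S| + |T|.
Total mappings = 8 + 6 = 14.

14
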